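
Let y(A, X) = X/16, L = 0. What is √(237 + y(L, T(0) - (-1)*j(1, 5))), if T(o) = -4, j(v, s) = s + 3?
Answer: √949/2 ≈ 15.403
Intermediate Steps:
j(v, s) = 3 + s
y(A, X) = X/16 (y(A, X) = X*(1/16) = X/16)
√(237 + y(L, T(0) - (-1)*j(1, 5))) = √(237 + (-4 - (-1)*(3 + 5))/16) = √(237 + (-4 - (-1)*8)/16) = √(237 + (-4 - 1*(-8))/16) = √(237 + (-4 + 8)/16) = √(237 + (1/16)*4) = √(237 + ¼) = √(949/4) = √949/2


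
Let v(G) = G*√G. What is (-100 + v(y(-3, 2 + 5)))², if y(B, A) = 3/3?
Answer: 9801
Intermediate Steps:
y(B, A) = 1 (y(B, A) = 3*(⅓) = 1)
v(G) = G^(3/2)
(-100 + v(y(-3, 2 + 5)))² = (-100 + 1^(3/2))² = (-100 + 1)² = (-99)² = 9801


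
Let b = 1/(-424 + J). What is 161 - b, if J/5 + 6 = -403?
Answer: 397510/2469 ≈ 161.00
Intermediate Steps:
J = -2045 (J = -30 + 5*(-403) = -30 - 2015 = -2045)
b = -1/2469 (b = 1/(-424 - 2045) = 1/(-2469) = -1/2469 ≈ -0.00040502)
161 - b = 161 - 1*(-1/2469) = 161 + 1/2469 = 397510/2469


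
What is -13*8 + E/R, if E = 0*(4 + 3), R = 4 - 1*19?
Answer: -104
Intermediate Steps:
R = -15 (R = 4 - 19 = -15)
E = 0 (E = 0*7 = 0)
-13*8 + E/R = -13*8 + 0/(-15) = -104 + 0*(-1/15) = -104 + 0 = -104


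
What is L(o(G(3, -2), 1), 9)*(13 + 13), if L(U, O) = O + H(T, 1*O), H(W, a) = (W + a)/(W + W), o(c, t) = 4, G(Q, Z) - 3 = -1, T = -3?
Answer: 208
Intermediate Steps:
G(Q, Z) = 2 (G(Q, Z) = 3 - 1 = 2)
H(W, a) = (W + a)/(2*W) (H(W, a) = (W + a)/((2*W)) = (W + a)*(1/(2*W)) = (W + a)/(2*W))
L(U, O) = ½ + 5*O/6 (L(U, O) = O + (½)*(-3 + 1*O)/(-3) = O + (½)*(-⅓)*(-3 + O) = O + (½ - O/6) = ½ + 5*O/6)
L(o(G(3, -2), 1), 9)*(13 + 13) = (½ + (⅚)*9)*(13 + 13) = (½ + 15/2)*26 = 8*26 = 208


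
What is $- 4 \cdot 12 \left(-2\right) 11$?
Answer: $1056$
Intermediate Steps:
$- 4 \cdot 12 \left(-2\right) 11 = \left(-4\right) \left(-24\right) 11 = 96 \cdot 11 = 1056$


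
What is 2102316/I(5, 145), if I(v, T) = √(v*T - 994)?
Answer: -2102316*I*√269/269 ≈ -1.2818e+5*I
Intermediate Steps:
I(v, T) = √(-994 + T*v) (I(v, T) = √(T*v - 994) = √(-994 + T*v))
2102316/I(5, 145) = 2102316/(√(-994 + 145*5)) = 2102316/(√(-994 + 725)) = 2102316/(√(-269)) = 2102316/((I*√269)) = 2102316*(-I*√269/269) = -2102316*I*√269/269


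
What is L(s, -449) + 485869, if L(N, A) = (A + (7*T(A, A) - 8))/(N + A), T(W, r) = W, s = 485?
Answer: 485769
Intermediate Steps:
L(N, A) = (-8 + 8*A)/(A + N) (L(N, A) = (A + (7*A - 8))/(N + A) = (A + (-8 + 7*A))/(A + N) = (-8 + 8*A)/(A + N))
L(s, -449) + 485869 = 8*(-1 - 449)/(-449 + 485) + 485869 = 8*(-450)/36 + 485869 = 8*(1/36)*(-450) + 485869 = -100 + 485869 = 485769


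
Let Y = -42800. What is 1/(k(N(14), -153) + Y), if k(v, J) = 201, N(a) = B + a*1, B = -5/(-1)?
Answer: -1/42599 ≈ -2.3475e-5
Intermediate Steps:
B = 5 (B = -5*(-1) = 5)
N(a) = 5 + a (N(a) = 5 + a*1 = 5 + a)
1/(k(N(14), -153) + Y) = 1/(201 - 42800) = 1/(-42599) = -1/42599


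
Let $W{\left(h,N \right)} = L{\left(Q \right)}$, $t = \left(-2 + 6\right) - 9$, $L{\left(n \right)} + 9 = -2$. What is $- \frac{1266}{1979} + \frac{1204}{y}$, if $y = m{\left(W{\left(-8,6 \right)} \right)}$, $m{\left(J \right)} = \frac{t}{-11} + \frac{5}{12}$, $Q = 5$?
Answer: $\frac{314372922}{227585} \approx 1381.3$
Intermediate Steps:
$L{\left(n \right)} = -11$ ($L{\left(n \right)} = -9 - 2 = -11$)
$t = -5$ ($t = 4 - 9 = -5$)
$W{\left(h,N \right)} = -11$
$m{\left(J \right)} = \frac{115}{132}$ ($m{\left(J \right)} = - \frac{5}{-11} + \frac{5}{12} = \left(-5\right) \left(- \frac{1}{11}\right) + 5 \cdot \frac{1}{12} = \frac{5}{11} + \frac{5}{12} = \frac{115}{132}$)
$y = \frac{115}{132} \approx 0.87121$
$- \frac{1266}{1979} + \frac{1204}{y} = - \frac{1266}{1979} + \frac{1204}{\frac{115}{132}} = \left(-1266\right) \frac{1}{1979} + 1204 \cdot \frac{132}{115} = - \frac{1266}{1979} + \frac{158928}{115} = \frac{314372922}{227585}$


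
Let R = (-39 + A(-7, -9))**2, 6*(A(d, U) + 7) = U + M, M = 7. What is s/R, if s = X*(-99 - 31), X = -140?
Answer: 163800/19321 ≈ 8.4778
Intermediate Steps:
A(d, U) = -35/6 + U/6 (A(d, U) = -7 + (U + 7)/6 = -7 + (7 + U)/6 = -7 + (7/6 + U/6) = -35/6 + U/6)
R = 19321/9 (R = (-39 + (-35/6 + (1/6)*(-9)))**2 = (-39 + (-35/6 - 3/2))**2 = (-39 - 22/3)**2 = (-139/3)**2 = 19321/9 ≈ 2146.8)
s = 18200 (s = -140*(-99 - 31) = -140*(-130) = 18200)
s/R = 18200/(19321/9) = 18200*(9/19321) = 163800/19321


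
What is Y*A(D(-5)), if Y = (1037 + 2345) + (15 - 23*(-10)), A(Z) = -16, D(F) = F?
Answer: -58032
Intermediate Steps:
Y = 3627 (Y = 3382 + (15 + 230) = 3382 + 245 = 3627)
Y*A(D(-5)) = 3627*(-16) = -58032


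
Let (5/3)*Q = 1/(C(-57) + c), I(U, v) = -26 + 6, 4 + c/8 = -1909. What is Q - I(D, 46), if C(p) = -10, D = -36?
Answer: 1531397/76570 ≈ 20.000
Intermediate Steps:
c = -15304 (c = -32 + 8*(-1909) = -32 - 15272 = -15304)
I(U, v) = -20
Q = -3/76570 (Q = 3/(5*(-10 - 15304)) = (⅗)/(-15314) = (⅗)*(-1/15314) = -3/76570 ≈ -3.9180e-5)
Q - I(D, 46) = -3/76570 - 1*(-20) = -3/76570 + 20 = 1531397/76570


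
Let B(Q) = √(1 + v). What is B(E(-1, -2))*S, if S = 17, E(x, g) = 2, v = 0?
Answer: 17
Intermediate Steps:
B(Q) = 1 (B(Q) = √(1 + 0) = √1 = 1)
B(E(-1, -2))*S = 1*17 = 17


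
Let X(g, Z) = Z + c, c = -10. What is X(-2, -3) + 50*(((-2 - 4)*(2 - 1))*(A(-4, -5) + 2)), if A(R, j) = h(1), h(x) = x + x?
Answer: -1213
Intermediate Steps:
h(x) = 2*x
A(R, j) = 2 (A(R, j) = 2*1 = 2)
X(g, Z) = -10 + Z (X(g, Z) = Z - 10 = -10 + Z)
X(-2, -3) + 50*(((-2 - 4)*(2 - 1))*(A(-4, -5) + 2)) = (-10 - 3) + 50*(((-2 - 4)*(2 - 1))*(2 + 2)) = -13 + 50*(-6*1*4) = -13 + 50*(-6*4) = -13 + 50*(-24) = -13 - 1200 = -1213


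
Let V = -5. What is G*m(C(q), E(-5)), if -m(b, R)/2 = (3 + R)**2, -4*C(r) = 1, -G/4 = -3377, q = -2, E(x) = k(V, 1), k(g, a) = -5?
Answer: -108064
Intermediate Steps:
E(x) = -5
G = 13508 (G = -4*(-3377) = 13508)
C(r) = -1/4 (C(r) = -1/4*1 = -1/4)
m(b, R) = -2*(3 + R)**2
G*m(C(q), E(-5)) = 13508*(-2*(3 - 5)**2) = 13508*(-2*(-2)**2) = 13508*(-2*4) = 13508*(-8) = -108064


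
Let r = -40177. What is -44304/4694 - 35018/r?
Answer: -807813658/94295419 ≈ -8.5668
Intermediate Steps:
-44304/4694 - 35018/r = -44304/4694 - 35018/(-40177) = -44304*1/4694 - 35018*(-1/40177) = -22152/2347 + 35018/40177 = -807813658/94295419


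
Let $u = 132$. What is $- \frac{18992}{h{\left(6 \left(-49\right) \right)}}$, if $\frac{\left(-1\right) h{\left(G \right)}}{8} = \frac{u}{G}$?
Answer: $- \frac{58163}{11} \approx -5287.5$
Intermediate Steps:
$h{\left(G \right)} = - \frac{1056}{G}$ ($h{\left(G \right)} = - 8 \frac{132}{G} = - \frac{1056}{G}$)
$- \frac{18992}{h{\left(6 \left(-49\right) \right)}} = - \frac{18992}{\left(-1056\right) \frac{1}{6 \left(-49\right)}} = - \frac{18992}{\left(-1056\right) \frac{1}{-294}} = - \frac{18992}{\left(-1056\right) \left(- \frac{1}{294}\right)} = - \frac{18992}{\frac{176}{49}} = \left(-18992\right) \frac{49}{176} = - \frac{58163}{11}$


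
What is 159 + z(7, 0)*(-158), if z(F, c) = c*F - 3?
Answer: 633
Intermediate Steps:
z(F, c) = -3 + F*c (z(F, c) = F*c - 3 = -3 + F*c)
159 + z(7, 0)*(-158) = 159 + (-3 + 7*0)*(-158) = 159 + (-3 + 0)*(-158) = 159 - 3*(-158) = 159 + 474 = 633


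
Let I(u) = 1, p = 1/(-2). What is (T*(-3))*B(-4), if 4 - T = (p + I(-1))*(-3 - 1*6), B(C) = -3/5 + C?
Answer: 1173/10 ≈ 117.30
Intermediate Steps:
p = -1/2 ≈ -0.50000
B(C) = -3/5 + C (B(C) = -3*1/5 + C = -3/5 + C)
T = 17/2 (T = 4 - (-1/2 + 1)*(-3 - 1*6) = 4 - (-3 - 6)/2 = 4 - (-9)/2 = 4 - 1*(-9/2) = 4 + 9/2 = 17/2 ≈ 8.5000)
(T*(-3))*B(-4) = ((17/2)*(-3))*(-3/5 - 4) = -51/2*(-23/5) = 1173/10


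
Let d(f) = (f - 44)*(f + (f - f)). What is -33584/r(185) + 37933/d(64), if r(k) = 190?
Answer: -715605/4864 ≈ -147.12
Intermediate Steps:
d(f) = f*(-44 + f) (d(f) = (-44 + f)*(f + 0) = (-44 + f)*f = f*(-44 + f))
-33584/r(185) + 37933/d(64) = -33584/190 + 37933/((64*(-44 + 64))) = -33584*1/190 + 37933/((64*20)) = -16792/95 + 37933/1280 = -715605/4864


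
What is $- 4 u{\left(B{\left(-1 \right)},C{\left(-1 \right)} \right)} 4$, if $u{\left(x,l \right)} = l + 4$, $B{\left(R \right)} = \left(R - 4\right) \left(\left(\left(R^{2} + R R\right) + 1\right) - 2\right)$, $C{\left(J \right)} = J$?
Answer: $-48$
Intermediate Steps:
$B{\left(R \right)} = \left(-1 + 2 R^{2}\right) \left(-4 + R\right)$ ($B{\left(R \right)} = \left(-4 + R\right) \left(\left(\left(R^{2} + R^{2}\right) + 1\right) - 2\right) = \left(-4 + R\right) \left(\left(2 R^{2} + 1\right) - 2\right) = \left(-4 + R\right) \left(\left(1 + 2 R^{2}\right) - 2\right) = \left(-4 + R\right) \left(-1 + 2 R^{2}\right) = \left(-1 + 2 R^{2}\right) \left(-4 + R\right)$)
$u{\left(x,l \right)} = 4 + l$
$- 4 u{\left(B{\left(-1 \right)},C{\left(-1 \right)} \right)} 4 = - 4 \left(4 - 1\right) 4 = \left(-4\right) 3 \cdot 4 = \left(-12\right) 4 = -48$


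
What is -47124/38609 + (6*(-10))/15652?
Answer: -184975347/151077017 ≈ -1.2244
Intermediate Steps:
-47124/38609 + (6*(-10))/15652 = -47124*1/38609 - 60*1/15652 = -47124/38609 - 15/3913 = -184975347/151077017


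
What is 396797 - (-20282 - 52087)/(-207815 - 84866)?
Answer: 116134870388/292681 ≈ 3.9680e+5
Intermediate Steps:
396797 - (-20282 - 52087)/(-207815 - 84866) = 396797 - (-72369)/(-292681) = 396797 - (-72369)*(-1)/292681 = 396797 - 1*72369/292681 = 396797 - 72369/292681 = 116134870388/292681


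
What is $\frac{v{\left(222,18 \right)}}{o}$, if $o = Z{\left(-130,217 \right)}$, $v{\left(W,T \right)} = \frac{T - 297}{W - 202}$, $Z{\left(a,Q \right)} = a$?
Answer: $\frac{279}{2600} \approx 0.10731$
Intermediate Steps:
$v{\left(W,T \right)} = \frac{-297 + T}{-202 + W}$
$o = -130$
$\frac{v{\left(222,18 \right)}}{o} = \frac{\frac{1}{-202 + 222} \left(-297 + 18\right)}{-130} = \frac{1}{20} \left(-279\right) \left(- \frac{1}{130}\right) = \left(- \frac{279}{20}\right) \left(- \frac{1}{130}\right) = \frac{279}{2600}$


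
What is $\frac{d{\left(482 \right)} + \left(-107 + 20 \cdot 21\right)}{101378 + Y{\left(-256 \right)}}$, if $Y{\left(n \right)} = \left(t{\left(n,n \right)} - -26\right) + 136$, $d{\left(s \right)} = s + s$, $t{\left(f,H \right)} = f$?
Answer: $\frac{1277}{101284} \approx 0.012608$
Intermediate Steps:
$d{\left(s \right)} = 2 s$
$Y{\left(n \right)} = 162 + n$ ($Y{\left(n \right)} = \left(n - -26\right) + 136 = \left(n + \left(-32 + 58\right)\right) + 136 = \left(n + 26\right) + 136 = \left(26 + n\right) + 136 = 162 + n$)
$\frac{d{\left(482 \right)} + \left(-107 + 20 \cdot 21\right)}{101378 + Y{\left(-256 \right)}} = \frac{2 \cdot 482 + \left(-107 + 20 \cdot 21\right)}{101378 + \left(162 - 256\right)} = \frac{964 + \left(-107 + 420\right)}{101378 - 94} = \frac{964 + 313}{101284} = 1277 \cdot \frac{1}{101284} = \frac{1277}{101284}$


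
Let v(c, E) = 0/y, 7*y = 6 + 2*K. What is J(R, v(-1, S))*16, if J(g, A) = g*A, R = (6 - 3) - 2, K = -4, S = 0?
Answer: 0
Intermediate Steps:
R = 1 (R = 3 - 2 = 1)
y = -2/7 (y = (6 + 2*(-4))/7 = (6 - 8)/7 = (⅐)*(-2) = -2/7 ≈ -0.28571)
v(c, E) = 0 (v(c, E) = 0/(-2/7) = 0*(-7/2) = 0)
J(g, A) = A*g
J(R, v(-1, S))*16 = (0*1)*16 = 0*16 = 0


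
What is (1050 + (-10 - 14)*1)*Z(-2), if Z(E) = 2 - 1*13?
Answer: -11286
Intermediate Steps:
Z(E) = -11 (Z(E) = 2 - 13 = -11)
(1050 + (-10 - 14)*1)*Z(-2) = (1050 + (-10 - 14)*1)*(-11) = (1050 - 24*1)*(-11) = (1050 - 24)*(-11) = 1026*(-11) = -11286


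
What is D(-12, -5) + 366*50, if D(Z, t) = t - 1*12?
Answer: 18283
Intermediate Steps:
D(Z, t) = -12 + t (D(Z, t) = t - 12 = -12 + t)
D(-12, -5) + 366*50 = (-12 - 5) + 366*50 = -17 + 18300 = 18283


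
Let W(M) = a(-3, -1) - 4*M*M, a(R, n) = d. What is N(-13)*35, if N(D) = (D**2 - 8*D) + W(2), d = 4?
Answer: 9135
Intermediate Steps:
a(R, n) = 4
W(M) = 4 - 4*M**2 (W(M) = 4 - 4*M*M = 4 - 4*M**2)
N(D) = -12 + D**2 - 8*D (N(D) = (D**2 - 8*D) + (4 - 4*2**2) = (D**2 - 8*D) + (4 - 4*4) = (D**2 - 8*D) + (4 - 16) = (D**2 - 8*D) - 12 = -12 + D**2 - 8*D)
N(-13)*35 = (-12 + (-13)**2 - 8*(-13))*35 = (-12 + 169 + 104)*35 = 261*35 = 9135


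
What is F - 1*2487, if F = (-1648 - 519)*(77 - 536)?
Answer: 992166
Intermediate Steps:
F = 994653 (F = -2167*(-459) = 994653)
F - 1*2487 = 994653 - 1*2487 = 994653 - 2487 = 992166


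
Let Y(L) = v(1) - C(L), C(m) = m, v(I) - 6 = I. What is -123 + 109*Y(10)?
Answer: -450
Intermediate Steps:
v(I) = 6 + I
Y(L) = 7 - L (Y(L) = (6 + 1) - L = 7 - L)
-123 + 109*Y(10) = -123 + 109*(7 - 1*10) = -123 + 109*(7 - 10) = -123 + 109*(-3) = -123 - 327 = -450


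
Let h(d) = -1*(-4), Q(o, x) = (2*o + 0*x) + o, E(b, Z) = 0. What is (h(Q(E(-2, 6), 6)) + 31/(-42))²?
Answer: 18769/1764 ≈ 10.640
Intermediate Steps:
Q(o, x) = 3*o (Q(o, x) = (2*o + 0) + o = 2*o + o = 3*o)
h(d) = 4
(h(Q(E(-2, 6), 6)) + 31/(-42))² = (4 + 31/(-42))² = (4 + 31*(-1/42))² = (4 - 31/42)² = (137/42)² = 18769/1764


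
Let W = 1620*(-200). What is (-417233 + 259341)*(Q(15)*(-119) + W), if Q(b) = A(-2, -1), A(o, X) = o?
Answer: 51119429704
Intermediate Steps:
W = -324000
Q(b) = -2
(-417233 + 259341)*(Q(15)*(-119) + W) = (-417233 + 259341)*(-2*(-119) - 324000) = -157892*(238 - 324000) = -157892*(-323762) = 51119429704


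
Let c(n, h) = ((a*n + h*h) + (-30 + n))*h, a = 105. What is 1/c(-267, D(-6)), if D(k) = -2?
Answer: 1/56656 ≈ 1.7650e-5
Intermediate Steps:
c(n, h) = h*(-30 + h² + 106*n) (c(n, h) = ((105*n + h*h) + (-30 + n))*h = ((105*n + h²) + (-30 + n))*h = ((h² + 105*n) + (-30 + n))*h = (-30 + h² + 106*n)*h = h*(-30 + h² + 106*n))
1/c(-267, D(-6)) = 1/(-2*(-30 + (-2)² + 106*(-267))) = 1/(-2*(-30 + 4 - 28302)) = 1/(-2*(-28328)) = 1/56656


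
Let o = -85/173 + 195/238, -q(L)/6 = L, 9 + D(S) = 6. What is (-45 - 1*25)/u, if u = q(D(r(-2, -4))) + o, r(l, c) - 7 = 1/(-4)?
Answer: -2882180/754637 ≈ -3.8193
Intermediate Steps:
r(l, c) = 27/4 (r(l, c) = 7 + 1/(-4) = 7 - ¼ = 27/4)
D(S) = -3 (D(S) = -9 + 6 = -3)
q(L) = -6*L
o = 13505/41174 (o = -85*1/173 + 195*(1/238) = -85/173 + 195/238 = 13505/41174 ≈ 0.32800)
u = 754637/41174 (u = -6*(-3) + 13505/41174 = 18 + 13505/41174 = 754637/41174 ≈ 18.328)
(-45 - 1*25)/u = (-45 - 1*25)/(754637/41174) = (-45 - 25)*(41174/754637) = -70*41174/754637 = -2882180/754637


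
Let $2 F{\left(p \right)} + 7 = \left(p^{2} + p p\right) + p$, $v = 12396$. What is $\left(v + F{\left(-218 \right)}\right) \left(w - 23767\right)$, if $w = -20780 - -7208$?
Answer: $- \frac{4466304485}{2} \approx -2.2332 \cdot 10^{9}$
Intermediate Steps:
$F{\left(p \right)} = - \frac{7}{2} + p^{2} + \frac{p}{2}$ ($F{\left(p \right)} = - \frac{7}{2} + \frac{\left(p^{2} + p p\right) + p}{2} = - \frac{7}{2} + \frac{\left(p^{2} + p^{2}\right) + p}{2} = - \frac{7}{2} + \frac{2 p^{2} + p}{2} = - \frac{7}{2} + \frac{p + 2 p^{2}}{2} = - \frac{7}{2} + \left(p^{2} + \frac{p}{2}\right) = - \frac{7}{2} + p^{2} + \frac{p}{2}$)
$w = -13572$ ($w = -20780 + 7208 = -13572$)
$\left(v + F{\left(-218 \right)}\right) \left(w - 23767\right) = \left(12396 + \left(- \frac{7}{2} + \left(-218\right)^{2} + \frac{1}{2} \left(-218\right)\right)\right) \left(-13572 - 23767\right) = \left(12396 - - \frac{94823}{2}\right) \left(-37339\right) = \left(12396 + \frac{94823}{2}\right) \left(-37339\right) = \frac{119615}{2} \left(-37339\right) = - \frac{4466304485}{2}$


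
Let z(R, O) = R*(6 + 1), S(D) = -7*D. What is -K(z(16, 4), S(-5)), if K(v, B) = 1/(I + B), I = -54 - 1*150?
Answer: 1/169 ≈ 0.0059172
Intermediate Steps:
I = -204 (I = -54 - 150 = -204)
z(R, O) = 7*R (z(R, O) = R*7 = 7*R)
K(v, B) = 1/(-204 + B)
-K(z(16, 4), S(-5)) = -1/(-204 - 7*(-5)) = -1/(-204 + 35) = -1/(-169) = -1*(-1/169) = 1/169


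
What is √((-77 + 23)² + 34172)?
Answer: 4*√2318 ≈ 192.58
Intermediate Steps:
√((-77 + 23)² + 34172) = √((-54)² + 34172) = √(2916 + 34172) = √37088 = 4*√2318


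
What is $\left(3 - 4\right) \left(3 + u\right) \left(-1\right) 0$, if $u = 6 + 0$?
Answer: $0$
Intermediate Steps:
$u = 6$
$\left(3 - 4\right) \left(3 + u\right) \left(-1\right) 0 = \left(3 - 4\right) \left(3 + 6\right) \left(-1\right) 0 = \left(-1\right) 9 \left(-1\right) 0 = \left(-9\right) \left(-1\right) 0 = 9 \cdot 0 = 0$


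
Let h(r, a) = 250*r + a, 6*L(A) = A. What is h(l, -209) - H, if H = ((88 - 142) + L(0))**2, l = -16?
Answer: -7125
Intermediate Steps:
L(A) = A/6
h(r, a) = a + 250*r
H = 2916 (H = ((88 - 142) + (1/6)*0)**2 = (-54 + 0)**2 = (-54)**2 = 2916)
h(l, -209) - H = (-209 + 250*(-16)) - 1*2916 = (-209 - 4000) - 2916 = -4209 - 2916 = -7125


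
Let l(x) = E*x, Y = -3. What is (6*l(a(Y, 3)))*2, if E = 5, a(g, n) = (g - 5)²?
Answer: 3840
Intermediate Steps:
a(g, n) = (-5 + g)²
l(x) = 5*x
(6*l(a(Y, 3)))*2 = (6*(5*(-5 - 3)²))*2 = (6*(5*(-8)²))*2 = (6*(5*64))*2 = (6*320)*2 = 1920*2 = 3840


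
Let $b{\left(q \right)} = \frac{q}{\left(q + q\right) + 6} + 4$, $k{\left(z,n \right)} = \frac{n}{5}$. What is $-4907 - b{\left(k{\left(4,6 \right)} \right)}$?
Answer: $- \frac{34378}{7} \approx -4911.1$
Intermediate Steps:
$k{\left(z,n \right)} = \frac{n}{5}$ ($k{\left(z,n \right)} = n \frac{1}{5} = \frac{n}{5}$)
$b{\left(q \right)} = 4 + \frac{q}{6 + 2 q}$ ($b{\left(q \right)} = \frac{q}{2 q + 6} + 4 = \frac{q}{6 + 2 q} + 4 = 4 + \frac{q}{6 + 2 q}$)
$-4907 - b{\left(k{\left(4,6 \right)} \right)} = -4907 - \frac{3 \left(8 + 3 \cdot \frac{1}{5} \cdot 6\right)}{2 \left(3 + \frac{1}{5} \cdot 6\right)} = -4907 - \frac{3 \left(8 + 3 \cdot \frac{6}{5}\right)}{2 \left(3 + \frac{6}{5}\right)} = -4907 - \frac{3 \left(8 + \frac{18}{5}\right)}{2 \cdot \frac{21}{5}} = -4907 - \frac{3}{2} \cdot \frac{5}{21} \cdot \frac{58}{5} = -4907 - \frac{29}{7} = - \frac{34378}{7}$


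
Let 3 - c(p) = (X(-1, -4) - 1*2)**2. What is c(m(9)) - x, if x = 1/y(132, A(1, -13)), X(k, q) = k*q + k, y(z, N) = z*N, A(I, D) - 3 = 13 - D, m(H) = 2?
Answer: 7655/3828 ≈ 1.9997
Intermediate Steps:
A(I, D) = 16 - D (A(I, D) = 3 + (13 - D) = 16 - D)
y(z, N) = N*z
X(k, q) = k + k*q
c(p) = 2 (c(p) = 3 - (-(1 - 4) - 1*2)**2 = 3 - (-1*(-3) - 2)**2 = 3 - (3 - 2)**2 = 3 - 1*1**2 = 3 - 1*1 = 3 - 1 = 2)
x = 1/3828 (x = 1/((16 - 1*(-13))*132) = 1/((16 + 13)*132) = 1/(29*132) = 1/3828 ≈ 0.00026123)
c(m(9)) - x = 2 - 1*1/3828 = 2 - 1/3828 = 7655/3828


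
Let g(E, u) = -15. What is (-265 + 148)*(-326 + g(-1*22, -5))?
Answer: 39897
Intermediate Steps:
(-265 + 148)*(-326 + g(-1*22, -5)) = (-265 + 148)*(-326 - 15) = -117*(-341) = 39897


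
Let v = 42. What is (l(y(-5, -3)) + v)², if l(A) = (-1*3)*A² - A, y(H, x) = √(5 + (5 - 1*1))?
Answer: 144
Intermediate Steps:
y(H, x) = 3 (y(H, x) = √(5 + (5 - 1)) = √(5 + 4) = √9 = 3)
l(A) = -A - 3*A² (l(A) = -3*A² - A = -A - 3*A²)
(l(y(-5, -3)) + v)² = (-1*3*(1 + 3*3) + 42)² = (-1*3*(1 + 9) + 42)² = (-1*3*10 + 42)² = (-30 + 42)² = 12² = 144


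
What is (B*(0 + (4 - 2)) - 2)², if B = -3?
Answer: 64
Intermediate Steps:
(B*(0 + (4 - 2)) - 2)² = (-3*(0 + (4 - 2)) - 2)² = (-3*(0 + 2) - 2)² = (-3*2 - 2)² = (-6 - 2)² = (-8)² = 64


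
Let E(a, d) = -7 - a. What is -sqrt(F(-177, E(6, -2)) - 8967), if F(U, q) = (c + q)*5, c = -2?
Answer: -I*sqrt(9042) ≈ -95.089*I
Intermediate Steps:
F(U, q) = -10 + 5*q (F(U, q) = (-2 + q)*5 = -10 + 5*q)
-sqrt(F(-177, E(6, -2)) - 8967) = -sqrt((-10 + 5*(-7 - 1*6)) - 8967) = -sqrt((-10 + 5*(-7 - 6)) - 8967) = -sqrt((-10 + 5*(-13)) - 8967) = -sqrt((-10 - 65) - 8967) = -sqrt(-75 - 8967) = -sqrt(-9042) = -I*sqrt(9042)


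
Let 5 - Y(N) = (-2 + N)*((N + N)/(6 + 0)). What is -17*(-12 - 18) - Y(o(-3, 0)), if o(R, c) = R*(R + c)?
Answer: 526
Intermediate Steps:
Y(N) = 5 - N*(-2 + N)/3 (Y(N) = 5 - (-2 + N)*(N + N)/(6 + 0) = 5 - (-2 + N)*(2*N)/6 = 5 - (-2 + N)*(2*N)*(⅙) = 5 - (-2 + N)*N/3 = 5 - N*(-2 + N)/3)
-17*(-12 - 18) - Y(o(-3, 0)) = -17*(-12 - 18) - (5 - 9*(-3 + 0)²/3 + 2*(-3*(-3 + 0))/3) = -17*(-30) - (5 - (-3*(-3))²/3 + 2*(-3*(-3))/3) = 510 - (5 - ⅓*9² + (⅔)*9) = 510 - (5 - ⅓*81 + 6) = 510 - (5 - 27 + 6) = 510 - 1*(-16) = 510 + 16 = 526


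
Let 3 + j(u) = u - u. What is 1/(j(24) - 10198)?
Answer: -1/10201 ≈ -9.8030e-5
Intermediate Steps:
j(u) = -3 (j(u) = -3 + (u - u) = -3 + 0 = -3)
1/(j(24) - 10198) = 1/(-3 - 10198) = 1/(-10201) = -1/10201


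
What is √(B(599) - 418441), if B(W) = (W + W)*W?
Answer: √299161 ≈ 546.96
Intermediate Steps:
B(W) = 2*W² (B(W) = (2*W)*W = 2*W²)
√(B(599) - 418441) = √(2*599² - 418441) = √(2*358801 - 418441) = √(717602 - 418441) = √299161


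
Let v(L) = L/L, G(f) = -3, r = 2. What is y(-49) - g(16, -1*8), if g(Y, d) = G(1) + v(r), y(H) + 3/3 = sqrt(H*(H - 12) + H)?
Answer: 1 + 14*sqrt(15) ≈ 55.222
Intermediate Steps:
v(L) = 1
y(H) = -1 + sqrt(H + H*(-12 + H)) (y(H) = -1 + sqrt(H*(H - 12) + H) = -1 + sqrt(H*(-12 + H) + H) = -1 + sqrt(H + H*(-12 + H)))
g(Y, d) = -2 (g(Y, d) = -3 + 1 = -2)
y(-49) - g(16, -1*8) = (-1 + sqrt(-49*(-11 - 49))) - 1*(-2) = (-1 + sqrt(-49*(-60))) + 2 = (-1 + sqrt(2940)) + 2 = (-1 + 14*sqrt(15)) + 2 = 1 + 14*sqrt(15)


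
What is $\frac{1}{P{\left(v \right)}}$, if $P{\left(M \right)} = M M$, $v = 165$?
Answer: $\frac{1}{27225} \approx 3.6731 \cdot 10^{-5}$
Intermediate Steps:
$P{\left(M \right)} = M^{2}$
$\frac{1}{P{\left(v \right)}} = \frac{1}{165^{2}} = \frac{1}{27225}$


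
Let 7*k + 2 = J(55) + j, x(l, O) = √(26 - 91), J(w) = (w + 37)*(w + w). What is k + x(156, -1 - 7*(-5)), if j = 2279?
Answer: 1771 + I*√65 ≈ 1771.0 + 8.0623*I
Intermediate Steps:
J(w) = 2*w*(37 + w) (J(w) = (37 + w)*(2*w) = 2*w*(37 + w))
x(l, O) = I*√65 (x(l, O) = √(-65) = I*√65)
k = 1771 (k = -2/7 + (2*55*(37 + 55) + 2279)/7 = -2/7 + (2*55*92 + 2279)/7 = -2/7 + (10120 + 2279)/7 = -2/7 + (⅐)*12399 = -2/7 + 12399/7 = 1771)
k + x(156, -1 - 7*(-5)) = 1771 + I*√65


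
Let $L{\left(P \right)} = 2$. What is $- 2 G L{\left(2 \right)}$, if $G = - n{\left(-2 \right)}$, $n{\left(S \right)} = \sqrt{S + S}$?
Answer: $8 i \approx 8.0 i$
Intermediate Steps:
$n{\left(S \right)} = \sqrt{2} \sqrt{S}$ ($n{\left(S \right)} = \sqrt{2 S} = \sqrt{2} \sqrt{S}$)
$G = - 2 i$ ($G = - \sqrt{2} \sqrt{-2} = - \sqrt{2} i \sqrt{2} = - 2 i \approx - 2.0 i$)
$- 2 G L{\left(2 \right)} = - 2 \left(- 2 i\right) 2 = 4 i 2 = 8 i$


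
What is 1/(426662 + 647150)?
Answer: 1/1073812 ≈ 9.3126e-7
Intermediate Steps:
1/(426662 + 647150) = 1/1073812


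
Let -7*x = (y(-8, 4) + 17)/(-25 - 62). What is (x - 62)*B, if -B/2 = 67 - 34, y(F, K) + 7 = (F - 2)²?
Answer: 828256/203 ≈ 4080.1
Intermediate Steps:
y(F, K) = -7 + (-2 + F)² (y(F, K) = -7 + (F - 2)² = -7 + (-2 + F)²)
B = -66 (B = -2*(67 - 34) = -2*33 = -66)
x = 110/609 (x = -((-7 + (-2 - 8)²) + 17)/(7*(-25 - 62)) = -((-7 + (-10)²) + 17)/(7*(-87)) = -((-7 + 100) + 17)*(-1)/(7*87) = -(93 + 17)*(-1)/(7*87) = -110*(-1)/(7*87) = -⅐*(-110/87) = 110/609 ≈ 0.18062)
(x - 62)*B = (110/609 - 62)*(-66) = -37648/609*(-66) = 828256/203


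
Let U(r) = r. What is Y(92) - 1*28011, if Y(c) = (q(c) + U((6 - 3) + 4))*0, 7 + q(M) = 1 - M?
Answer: -28011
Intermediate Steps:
q(M) = -6 - M (q(M) = -7 + (1 - M) = -6 - M)
Y(c) = 0 (Y(c) = ((-6 - c) + ((6 - 3) + 4))*0 = ((-6 - c) + (3 + 4))*0 = ((-6 - c) + 7)*0 = (1 - c)*0 = 0)
Y(92) - 1*28011 = 0 - 1*28011 = 0 - 28011 = -28011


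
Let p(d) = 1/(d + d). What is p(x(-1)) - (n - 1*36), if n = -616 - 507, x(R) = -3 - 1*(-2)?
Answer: 2317/2 ≈ 1158.5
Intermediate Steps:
x(R) = -1 (x(R) = -3 + 2 = -1)
n = -1123
p(d) = 1/(2*d)
p(x(-1)) - (n - 1*36) = (½)/(-1) - (-1123 - 1*36) = (½)*(-1) - (-1123 - 36) = -½ - 1*(-1159) = -½ + 1159 = 2317/2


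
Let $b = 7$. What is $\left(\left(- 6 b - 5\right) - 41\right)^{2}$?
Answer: $7744$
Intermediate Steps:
$\left(\left(- 6 b - 5\right) - 41\right)^{2} = \left(\left(\left(-6\right) 7 - 5\right) - 41\right)^{2} = \left(\left(-42 - 5\right) - 41\right)^{2} = \left(-47 - 41\right)^{2} = \left(-88\right)^{2} = 7744$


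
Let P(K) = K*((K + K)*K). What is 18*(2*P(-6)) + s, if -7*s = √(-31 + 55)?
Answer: -15552 - 2*√6/7 ≈ -15553.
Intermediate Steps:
s = -2*√6/7 (s = -√(-31 + 55)/7 = -2*√6/7 ≈ -0.69985)
P(K) = 2*K³ (P(K) = K*((2*K)*K) = K*(2*K²) = 2*K³)
18*(2*P(-6)) + s = 18*(2*(2*(-6)³)) - 2*√6/7 = 18*(2*(2*(-216))) - 2*√6/7 = 18*(2*(-432)) - 2*√6/7 = 18*(-864) - 2*√6/7 = -15552 - 2*√6/7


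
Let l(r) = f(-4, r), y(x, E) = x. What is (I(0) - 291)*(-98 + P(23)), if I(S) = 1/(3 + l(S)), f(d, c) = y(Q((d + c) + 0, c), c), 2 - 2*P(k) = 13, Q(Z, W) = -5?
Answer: 120681/4 ≈ 30170.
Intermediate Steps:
P(k) = -11/2 (P(k) = 1 - ½*13 = 1 - 13/2 = -11/2)
f(d, c) = -5
l(r) = -5
I(S) = -½ (I(S) = 1/(3 - 5) = 1/(-2) = -½)
(I(0) - 291)*(-98 + P(23)) = (-½ - 291)*(-98 - 11/2) = -583/2*(-207/2) = 120681/4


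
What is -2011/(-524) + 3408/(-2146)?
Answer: 1264907/562252 ≈ 2.2497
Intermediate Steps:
-2011/(-524) + 3408/(-2146) = -2011*(-1/524) + 3408*(-1/2146) = 2011/524 - 1704/1073 = 1264907/562252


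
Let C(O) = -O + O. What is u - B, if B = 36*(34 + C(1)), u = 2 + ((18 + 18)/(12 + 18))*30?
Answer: -1186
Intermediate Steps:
C(O) = 0
u = 38 (u = 2 + (36/30)*30 = 2 + (36*(1/30))*30 = 2 + (6/5)*30 = 2 + 36 = 38)
B = 1224 (B = 36*(34 + 0) = 36*34 = 1224)
u - B = 38 - 1*1224 = 38 - 1224 = -1186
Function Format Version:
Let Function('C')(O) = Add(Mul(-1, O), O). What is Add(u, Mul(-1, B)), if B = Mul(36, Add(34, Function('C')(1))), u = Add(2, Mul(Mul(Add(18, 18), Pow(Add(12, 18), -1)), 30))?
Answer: -1186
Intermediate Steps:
Function('C')(O) = 0
u = 38 (u = Add(2, Mul(Mul(36, Pow(30, -1)), 30)) = Add(2, Mul(Mul(36, Rational(1, 30)), 30)) = Add(2, Mul(Rational(6, 5), 30)) = Add(2, 36) = 38)
B = 1224 (B = Mul(36, Add(34, 0)) = Mul(36, 34) = 1224)
Add(u, Mul(-1, B)) = Add(38, Mul(-1, 1224)) = Add(38, -1224) = -1186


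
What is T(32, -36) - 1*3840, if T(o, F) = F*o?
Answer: -4992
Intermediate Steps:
T(32, -36) - 1*3840 = -36*32 - 1*3840 = -1152 - 3840 = -4992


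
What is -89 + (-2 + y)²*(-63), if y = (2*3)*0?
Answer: -341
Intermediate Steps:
y = 0 (y = 6*0 = 0)
-89 + (-2 + y)²*(-63) = -89 + (-2 + 0)²*(-63) = -89 + (-2)²*(-63) = -89 + 4*(-63) = -89 - 252 = -341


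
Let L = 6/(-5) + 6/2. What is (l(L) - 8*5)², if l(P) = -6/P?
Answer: 16900/9 ≈ 1877.8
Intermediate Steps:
L = 9/5 (L = 6*(-⅕) + 6*(½) = -6/5 + 3 = 9/5 ≈ 1.8000)
(l(L) - 8*5)² = (-6/9/5 - 8*5)² = (-6*5/9 - 40)² = (-10/3 - 40)² = (-130/3)² = 16900/9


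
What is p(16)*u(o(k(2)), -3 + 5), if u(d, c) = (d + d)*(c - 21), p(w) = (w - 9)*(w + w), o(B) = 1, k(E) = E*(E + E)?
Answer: -8512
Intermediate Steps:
k(E) = 2*E**2 (k(E) = E*(2*E) = 2*E**2)
p(w) = 2*w*(-9 + w) (p(w) = (-9 + w)*(2*w) = 2*w*(-9 + w))
u(d, c) = 2*d*(-21 + c) (u(d, c) = (2*d)*(-21 + c) = 2*d*(-21 + c))
p(16)*u(o(k(2)), -3 + 5) = (2*16*(-9 + 16))*(2*1*(-21 + (-3 + 5))) = (2*16*7)*(2*1*(-21 + 2)) = 224*(2*1*(-19)) = 224*(-38) = -8512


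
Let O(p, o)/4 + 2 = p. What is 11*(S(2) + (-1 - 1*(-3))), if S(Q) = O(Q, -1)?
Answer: 22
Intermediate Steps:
O(p, o) = -8 + 4*p
S(Q) = -8 + 4*Q
11*(S(2) + (-1 - 1*(-3))) = 11*((-8 + 4*2) + (-1 - 1*(-3))) = 11*((-8 + 8) + (-1 + 3)) = 11*(0 + 2) = 11*2 = 22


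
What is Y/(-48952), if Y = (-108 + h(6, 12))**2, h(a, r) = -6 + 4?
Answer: -3025/12238 ≈ -0.24718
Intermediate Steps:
h(a, r) = -2
Y = 12100 (Y = (-108 - 2)**2 = (-110)**2 = 12100)
Y/(-48952) = 12100/(-48952) = 12100*(-1/48952) = -3025/12238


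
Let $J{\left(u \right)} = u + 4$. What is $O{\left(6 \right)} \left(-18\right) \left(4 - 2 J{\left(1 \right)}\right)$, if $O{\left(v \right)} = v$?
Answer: $648$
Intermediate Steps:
$J{\left(u \right)} = 4 + u$
$O{\left(6 \right)} \left(-18\right) \left(4 - 2 J{\left(1 \right)}\right) = 6 \left(-18\right) \left(4 - 2 \left(4 + 1\right)\right) = - 108 \left(4 - 10\right) = \left(-108\right) \left(-6\right) = 648$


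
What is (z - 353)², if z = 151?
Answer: 40804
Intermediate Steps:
(z - 353)² = (151 - 353)² = (-202)² = 40804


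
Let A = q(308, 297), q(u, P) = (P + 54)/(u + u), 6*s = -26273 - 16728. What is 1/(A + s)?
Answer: -1848/13243255 ≈ -0.00013954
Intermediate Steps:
s = -43001/6 (s = (-26273 - 16728)/6 = (1/6)*(-43001) = -43001/6 ≈ -7166.8)
q(u, P) = (54 + P)/(2*u) (q(u, P) = (54 + P)/((2*u)) = (54 + P)*(1/(2*u)) = (54 + P)/(2*u))
A = 351/616 (A = (1/2)*(54 + 297)/308 = (1/2)*(1/308)*351 = 351/616 ≈ 0.56981)
1/(A + s) = 1/(351/616 - 43001/6) = 1/(-13243255/1848) = -1848/13243255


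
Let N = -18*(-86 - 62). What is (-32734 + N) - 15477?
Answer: -45547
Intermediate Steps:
N = 2664 (N = -18*(-148) = 2664)
(-32734 + N) - 15477 = (-32734 + 2664) - 15477 = -30070 - 15477 = -45547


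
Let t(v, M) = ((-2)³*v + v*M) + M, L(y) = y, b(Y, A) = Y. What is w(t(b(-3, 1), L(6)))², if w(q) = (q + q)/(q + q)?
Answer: 1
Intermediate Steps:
t(v, M) = M - 8*v + M*v (t(v, M) = (-8*v + M*v) + M = M - 8*v + M*v)
w(q) = 1 (w(q) = (2*q)/((2*q)) = (2*q)*(1/(2*q)) = 1)
w(t(b(-3, 1), L(6)))² = 1² = 1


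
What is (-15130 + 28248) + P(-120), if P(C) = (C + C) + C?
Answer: 12758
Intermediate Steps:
P(C) = 3*C (P(C) = 2*C + C = 3*C)
(-15130 + 28248) + P(-120) = (-15130 + 28248) + 3*(-120) = 13118 - 360 = 12758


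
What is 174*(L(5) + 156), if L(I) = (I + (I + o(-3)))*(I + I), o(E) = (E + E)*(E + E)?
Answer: 107184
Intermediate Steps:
o(E) = 4*E² (o(E) = (2*E)*(2*E) = 4*E²)
L(I) = 2*I*(36 + 2*I) (L(I) = (I + (I + 4*(-3)²))*(I + I) = (I + (I + 4*9))*(2*I) = (I + (I + 36))*(2*I) = (I + (36 + I))*(2*I) = (36 + 2*I)*(2*I) = 2*I*(36 + 2*I))
174*(L(5) + 156) = 174*(4*5*(18 + 5) + 156) = 174*(4*5*23 + 156) = 174*(460 + 156) = 174*616 = 107184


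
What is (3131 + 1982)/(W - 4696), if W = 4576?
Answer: -5113/120 ≈ -42.608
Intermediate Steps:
(3131 + 1982)/(W - 4696) = (3131 + 1982)/(4576 - 4696) = 5113/(-120) = 5113*(-1/120) = -5113/120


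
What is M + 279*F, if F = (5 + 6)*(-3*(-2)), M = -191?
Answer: 18223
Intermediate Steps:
F = 66 (F = 11*6 = 66)
M + 279*F = -191 + 279*66 = -191 + 18414 = 18223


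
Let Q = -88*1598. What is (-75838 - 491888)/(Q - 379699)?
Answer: 189242/173441 ≈ 1.0911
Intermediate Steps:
Q = -140624
(-75838 - 491888)/(Q - 379699) = (-75838 - 491888)/(-140624 - 379699) = -567726/(-520323) = -567726*(-1/520323) = 189242/173441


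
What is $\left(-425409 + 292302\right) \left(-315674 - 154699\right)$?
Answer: $62609938911$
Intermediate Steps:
$\left(-425409 + 292302\right) \left(-315674 - 154699\right) = \left(-133107\right) \left(-470373\right) = 62609938911$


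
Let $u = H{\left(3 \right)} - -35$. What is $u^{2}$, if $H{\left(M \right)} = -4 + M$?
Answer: $1156$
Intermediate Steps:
$u = 34$ ($u = \left(-4 + 3\right) - -35 = -1 + 35 = 34$)
$u^{2} = 34^{2} = 1156$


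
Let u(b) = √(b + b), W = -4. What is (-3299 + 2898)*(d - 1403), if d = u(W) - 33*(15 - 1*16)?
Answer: 549370 - 802*I*√2 ≈ 5.4937e+5 - 1134.2*I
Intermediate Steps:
u(b) = √2*√b (u(b) = √(2*b) = √2*√b)
d = 33 + 2*I*√2 (d = √2*√(-4) - 33*(15 - 1*16) = √2*(2*I) - 33*(15 - 16) = 2*I*√2 - 33*(-1) = 2*I*√2 + 33 = 33 + 2*I*√2 ≈ 33.0 + 2.8284*I)
(-3299 + 2898)*(d - 1403) = (-3299 + 2898)*((33 + 2*I*√2) - 1403) = -401*(-1370 + 2*I*√2) = 549370 - 802*I*√2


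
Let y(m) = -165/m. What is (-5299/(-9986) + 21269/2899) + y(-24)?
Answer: 1707125025/115797656 ≈ 14.742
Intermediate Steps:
(-5299/(-9986) + 21269/2899) + y(-24) = (-5299/(-9986) + 21269/2899) - 165/(-24) = (-5299*(-1/9986) + 21269*(1/2899)) - 165*(-1/24) = (5299/9986 + 21269/2899) + 55/8 = 227754035/28949414 + 55/8 = 1707125025/115797656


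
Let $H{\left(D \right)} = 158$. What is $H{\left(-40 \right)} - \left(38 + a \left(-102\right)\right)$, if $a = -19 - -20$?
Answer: $222$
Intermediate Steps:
$a = 1$ ($a = -19 + 20 = 1$)
$H{\left(-40 \right)} - \left(38 + a \left(-102\right)\right) = 158 - \left(38 + 1 \left(-102\right)\right) = 158 - \left(38 - 102\right) = 158 - -64 = 158 + 64 = 222$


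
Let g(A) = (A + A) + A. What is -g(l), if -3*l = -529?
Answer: -529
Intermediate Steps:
l = 529/3 (l = -⅓*(-529) = 529/3 ≈ 176.33)
g(A) = 3*A (g(A) = 2*A + A = 3*A)
-g(l) = -3*529/3 = -1*529 = -529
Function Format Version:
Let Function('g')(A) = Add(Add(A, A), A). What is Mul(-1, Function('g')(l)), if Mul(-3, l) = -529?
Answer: -529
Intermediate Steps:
l = Rational(529, 3) (l = Mul(Rational(-1, 3), -529) = Rational(529, 3) ≈ 176.33)
Function('g')(A) = Mul(3, A) (Function('g')(A) = Add(Mul(2, A), A) = Mul(3, A))
Mul(-1, Function('g')(l)) = Mul(-1, Mul(3, Rational(529, 3))) = Mul(-1, 529) = -529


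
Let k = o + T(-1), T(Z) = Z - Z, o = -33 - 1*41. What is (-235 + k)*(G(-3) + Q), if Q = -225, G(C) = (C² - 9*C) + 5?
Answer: 56856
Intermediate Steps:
G(C) = 5 + C² - 9*C
o = -74 (o = -33 - 41 = -74)
T(Z) = 0
k = -74 (k = -74 + 0 = -74)
(-235 + k)*(G(-3) + Q) = (-235 - 74)*((5 + (-3)² - 9*(-3)) - 225) = -309*((5 + 9 + 27) - 225) = -309*(41 - 225) = -309*(-184) = 56856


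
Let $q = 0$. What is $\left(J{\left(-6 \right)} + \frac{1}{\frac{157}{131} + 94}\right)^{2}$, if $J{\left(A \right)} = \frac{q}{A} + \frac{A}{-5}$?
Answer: $\frac{5697381361}{3888146025} \approx 1.4653$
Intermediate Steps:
$J{\left(A \right)} = - \frac{A}{5}$ ($J{\left(A \right)} = \frac{0}{A} + \frac{A}{-5} = 0 + A \left(- \frac{1}{5}\right) = 0 - \frac{A}{5} = - \frac{A}{5}$)
$\left(J{\left(-6 \right)} + \frac{1}{\frac{157}{131} + 94}\right)^{2} = \left(\left(- \frac{1}{5}\right) \left(-6\right) + \frac{1}{\frac{157}{131} + 94}\right)^{2} = \left(\frac{6}{5} + \frac{1}{157 \cdot \frac{1}{131} + 94}\right)^{2} = \left(\frac{6}{5} + \frac{1}{\frac{157}{131} + 94}\right)^{2} = \left(\frac{6}{5} + \frac{1}{\frac{12471}{131}}\right)^{2} = \left(\frac{6}{5} + \frac{131}{12471}\right)^{2} = \left(\frac{75481}{62355}\right)^{2} = \frac{5697381361}{3888146025}$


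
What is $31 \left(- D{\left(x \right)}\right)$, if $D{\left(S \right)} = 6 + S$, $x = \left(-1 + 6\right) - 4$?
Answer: $-217$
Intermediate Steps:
$x = 1$ ($x = 5 - 4 = 1$)
$31 \left(- D{\left(x \right)}\right) = 31 \left(- (6 + 1)\right) = 31 \left(\left(-1\right) 7\right) = 31 \left(-7\right) = -217$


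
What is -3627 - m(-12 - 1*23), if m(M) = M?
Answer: -3592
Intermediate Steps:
-3627 - m(-12 - 1*23) = -3627 - (-12 - 1*23) = -3627 - (-12 - 23) = -3627 - 1*(-35) = -3627 + 35 = -3592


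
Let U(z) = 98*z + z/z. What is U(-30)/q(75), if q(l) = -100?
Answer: 2939/100 ≈ 29.390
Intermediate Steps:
U(z) = 1 + 98*z (U(z) = 98*z + 1 = 1 + 98*z)
U(-30)/q(75) = (1 + 98*(-30))/(-100) = (1 - 2940)*(-1/100) = -2939*(-1/100) = 2939/100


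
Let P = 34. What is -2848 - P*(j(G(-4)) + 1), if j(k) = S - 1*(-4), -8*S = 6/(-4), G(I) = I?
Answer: -24195/8 ≈ -3024.4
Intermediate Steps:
S = 3/16 (S = -3/(4*(-4)) = -3*(-1)/(4*4) = -1/8*(-3/2) = 3/16 ≈ 0.18750)
j(k) = 67/16 (j(k) = 3/16 - 1*(-4) = 3/16 + 4 = 67/16)
-2848 - P*(j(G(-4)) + 1) = -2848 - 34*(67/16 + 1) = -2848 - 34*83/16 = -2848 - 1*1411/8 = -2848 - 1411/8 = -24195/8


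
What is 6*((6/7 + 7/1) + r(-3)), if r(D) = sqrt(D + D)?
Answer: 330/7 + 6*I*sqrt(6) ≈ 47.143 + 14.697*I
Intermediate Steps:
r(D) = sqrt(2)*sqrt(D) (r(D) = sqrt(2*D) = sqrt(2)*sqrt(D))
6*((6/7 + 7/1) + r(-3)) = 6*((6/7 + 7/1) + sqrt(2)*sqrt(-3)) = 6*((6*(1/7) + 7*1) + sqrt(2)*(I*sqrt(3))) = 6*((6/7 + 7) + I*sqrt(6)) = 6*(55/7 + I*sqrt(6)) = 330/7 + 6*I*sqrt(6)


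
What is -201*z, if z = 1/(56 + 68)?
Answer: -201/124 ≈ -1.6210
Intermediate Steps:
z = 1/124 ≈ 0.0080645
-201*z = -201*1/124 = -201/124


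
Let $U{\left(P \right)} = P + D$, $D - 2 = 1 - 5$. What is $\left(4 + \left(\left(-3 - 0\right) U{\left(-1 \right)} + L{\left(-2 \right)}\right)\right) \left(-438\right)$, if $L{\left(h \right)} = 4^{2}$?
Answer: $-12702$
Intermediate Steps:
$L{\left(h \right)} = 16$
$D = -2$ ($D = 2 + \left(1 - 5\right) = 2 - 4 = -2$)
$U{\left(P \right)} = -2 + P$ ($U{\left(P \right)} = P - 2 = -2 + P$)
$\left(4 + \left(\left(-3 - 0\right) U{\left(-1 \right)} + L{\left(-2 \right)}\right)\right) \left(-438\right) = \left(4 + \left(\left(-3 - 0\right) \left(-2 - 1\right) + 16\right)\right) \left(-438\right) = \left(4 + \left(\left(-3 + 0\right) \left(-3\right) + 16\right)\right) \left(-438\right) = \left(4 + \left(\left(-3\right) \left(-3\right) + 16\right)\right) \left(-438\right) = \left(4 + \left(9 + 16\right)\right) \left(-438\right) = \left(4 + 25\right) \left(-438\right) = 29 \left(-438\right) = -12702$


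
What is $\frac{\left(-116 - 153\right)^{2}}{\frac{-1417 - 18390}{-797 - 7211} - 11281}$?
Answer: $- \frac{579466888}{90318441} \approx -6.4158$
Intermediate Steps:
$\frac{\left(-116 - 153\right)^{2}}{\frac{-1417 - 18390}{-797 - 7211} - 11281} = \frac{\left(-269\right)^{2}}{- \frac{19807}{-8008} - 11281} = \frac{72361}{\left(-19807\right) \left(- \frac{1}{8008}\right) - 11281} = \frac{72361}{\frac{19807}{8008} - 11281} = \frac{72361}{- \frac{90318441}{8008}} = 72361 \left(- \frac{8008}{90318441}\right) = - \frac{579466888}{90318441}$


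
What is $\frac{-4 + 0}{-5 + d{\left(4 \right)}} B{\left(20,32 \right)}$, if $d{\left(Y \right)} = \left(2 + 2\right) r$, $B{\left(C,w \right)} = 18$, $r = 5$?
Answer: $- \frac{24}{5} \approx -4.8$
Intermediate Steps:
$d{\left(Y \right)} = 20$ ($d{\left(Y \right)} = \left(2 + 2\right) 5 = 4 \cdot 5 = 20$)
$\frac{-4 + 0}{-5 + d{\left(4 \right)}} B{\left(20,32 \right)} = \frac{-4 + 0}{-5 + 20} \cdot 18 = - \frac{4}{15} \cdot 18 = \left(-4\right) \frac{1}{15} \cdot 18 = \left(- \frac{4}{15}\right) 18 = - \frac{24}{5}$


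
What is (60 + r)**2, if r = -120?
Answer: 3600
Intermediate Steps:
(60 + r)**2 = (60 - 120)**2 = (-60)**2 = 3600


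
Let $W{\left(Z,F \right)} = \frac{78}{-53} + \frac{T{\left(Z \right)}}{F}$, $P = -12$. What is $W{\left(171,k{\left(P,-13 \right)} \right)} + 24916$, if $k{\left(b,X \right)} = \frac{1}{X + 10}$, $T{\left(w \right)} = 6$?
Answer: $\frac{1319516}{53} \approx 24897.0$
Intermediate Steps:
$k{\left(b,X \right)} = \frac{1}{10 + X}$
$W{\left(Z,F \right)} = - \frac{78}{53} + \frac{6}{F}$ ($W{\left(Z,F \right)} = \frac{78}{-53} + \frac{6}{F} = 78 \left(- \frac{1}{53}\right) + \frac{6}{F} = - \frac{78}{53} + \frac{6}{F}$)
$W{\left(171,k{\left(P,-13 \right)} \right)} + 24916 = \left(- \frac{78}{53} + \frac{6}{\frac{1}{10 - 13}}\right) + 24916 = \left(- \frac{78}{53} + \frac{6}{\frac{1}{-3}}\right) + 24916 = \left(- \frac{78}{53} + \frac{6}{- \frac{1}{3}}\right) + 24916 = \left(- \frac{78}{53} + 6 \left(-3\right)\right) + 24916 = \left(- \frac{78}{53} - 18\right) + 24916 = - \frac{1032}{53} + 24916 = \frac{1319516}{53}$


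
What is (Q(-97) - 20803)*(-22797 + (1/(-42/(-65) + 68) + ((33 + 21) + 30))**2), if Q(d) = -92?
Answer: 6547361091501405/19909444 ≈ 3.2886e+8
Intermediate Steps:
(Q(-97) - 20803)*(-22797 + (1/(-42/(-65) + 68) + ((33 + 21) + 30))**2) = (-92 - 20803)*(-22797 + (1/(-42/(-65) + 68) + ((33 + 21) + 30))**2) = -20895*(-22797 + (1/(-42*(-1/65) + 68) + (54 + 30))**2) = -20895*(-22797 + (1/(42/65 + 68) + 84)**2) = -20895*(-22797 + (1/(4462/65) + 84)**2) = -20895*(-22797 + (65/4462 + 84)**2) = -20895*(-22797 + (374873/4462)**2) = -20895*(-22797 + 140529766129/19909444) = -20895*(-313345828739/19909444) = 6547361091501405/19909444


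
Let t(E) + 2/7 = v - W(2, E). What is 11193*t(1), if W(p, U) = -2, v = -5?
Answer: -36777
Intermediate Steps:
t(E) = -23/7 (t(E) = -2/7 + (-5 - 1*(-2)) = -2/7 + (-5 + 2) = -2/7 - 3 = -23/7)
11193*t(1) = 11193*(-23/7) = -36777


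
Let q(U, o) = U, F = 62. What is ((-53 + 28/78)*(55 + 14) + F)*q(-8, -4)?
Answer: 371304/13 ≈ 28562.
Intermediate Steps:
((-53 + 28/78)*(55 + 14) + F)*q(-8, -4) = ((-53 + 28/78)*(55 + 14) + 62)*(-8) = ((-53 + 28*(1/78))*69 + 62)*(-8) = ((-53 + 14/39)*69 + 62)*(-8) = (-2053/39*69 + 62)*(-8) = (-47219/13 + 62)*(-8) = -46413/13*(-8) = 371304/13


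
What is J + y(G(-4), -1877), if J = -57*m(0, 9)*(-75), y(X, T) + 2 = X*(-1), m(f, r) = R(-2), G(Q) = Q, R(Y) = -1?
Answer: -4273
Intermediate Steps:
m(f, r) = -1
y(X, T) = -2 - X (y(X, T) = -2 + X*(-1) = -2 - X)
J = -4275 (J = -57*(-1)*(-75) = 57*(-75) = -4275)
J + y(G(-4), -1877) = -4275 + (-2 - 1*(-4)) = -4275 + (-2 + 4) = -4275 + 2 = -4273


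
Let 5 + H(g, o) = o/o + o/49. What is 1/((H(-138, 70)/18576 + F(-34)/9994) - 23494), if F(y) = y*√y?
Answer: -30614779827973195512/719263641516841369500217 + 4433163465024*I*√34/719263641516841369500217 ≈ -4.2564e-5 + 3.5939e-11*I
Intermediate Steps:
H(g, o) = -4 + o/49 (H(g, o) = -5 + (o/o + o/49) = -5 + (1 + o*(1/49)) = -5 + (1 + o/49) = -4 + o/49)
F(y) = y^(3/2)
1/((H(-138, 70)/18576 + F(-34)/9994) - 23494) = 1/(((-4 + (1/49)*70)/18576 + (-34)^(3/2)/9994) - 23494) = 1/(((-4 + 10/7)*(1/18576) - 34*I*√34*(1/9994)) - 23494) = 1/((-18/7*1/18576 - 17*I*√34/4997) - 23494) = 1/((-1/7224 - 17*I*√34/4997) - 23494) = 1/(-169720657/7224 - 17*I*√34/4997)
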